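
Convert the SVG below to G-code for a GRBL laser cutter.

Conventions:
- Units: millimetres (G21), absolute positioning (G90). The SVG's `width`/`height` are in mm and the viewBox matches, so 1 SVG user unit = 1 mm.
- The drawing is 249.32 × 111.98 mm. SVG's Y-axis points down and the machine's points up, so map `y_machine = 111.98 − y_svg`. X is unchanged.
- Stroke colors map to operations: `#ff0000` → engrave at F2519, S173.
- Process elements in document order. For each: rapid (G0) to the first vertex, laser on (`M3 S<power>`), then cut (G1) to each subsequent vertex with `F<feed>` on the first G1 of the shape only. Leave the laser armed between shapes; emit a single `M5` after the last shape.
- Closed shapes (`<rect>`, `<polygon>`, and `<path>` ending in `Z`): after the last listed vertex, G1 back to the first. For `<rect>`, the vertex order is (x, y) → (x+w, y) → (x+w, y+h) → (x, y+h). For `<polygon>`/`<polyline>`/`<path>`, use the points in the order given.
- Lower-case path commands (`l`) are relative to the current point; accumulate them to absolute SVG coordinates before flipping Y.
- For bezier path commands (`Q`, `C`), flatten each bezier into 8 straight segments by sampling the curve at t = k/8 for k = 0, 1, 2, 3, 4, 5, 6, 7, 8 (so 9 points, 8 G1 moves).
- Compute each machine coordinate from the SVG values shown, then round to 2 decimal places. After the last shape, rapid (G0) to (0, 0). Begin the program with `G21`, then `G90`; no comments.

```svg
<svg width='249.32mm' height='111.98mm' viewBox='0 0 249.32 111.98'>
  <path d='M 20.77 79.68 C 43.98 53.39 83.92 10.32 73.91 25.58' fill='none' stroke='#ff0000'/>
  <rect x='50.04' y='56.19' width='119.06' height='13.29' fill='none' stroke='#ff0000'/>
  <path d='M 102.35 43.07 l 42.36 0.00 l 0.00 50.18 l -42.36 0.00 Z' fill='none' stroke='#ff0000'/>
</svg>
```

viewBox `0 0 249.32 111.98` with mm width/height → 1 unit = 1 mm. Flip: y_m = 111.98 − y_svg.

**Shape 1** — `<path>` cubic bezier, stroke `#ff0000` → engrave (S173, F2519). Control points (SVG): P0=(20.77,79.68), P1=(43.98,53.39), P2=(83.92,10.32), P3=(73.91,25.58); sampled at t=k/8. Machine vertices: (20.77,32.30) → (30.13,42.80) → (40.27,53.99) → (50.42,64.99) → (59.80,74.93) → (67.61,82.92) → (73.09,88.08) → (75.45,89.53) → (73.91,86.40). Open path.

**Shape 2** — `<rect>` rectangle, stroke `#ff0000` → engrave (S173, F2519). Machine vertices: (50.04,55.79) → (169.10,55.79) → (169.10,42.50) → (50.04,42.50) → (50.04,55.79). Closed: final G1 returns to the first vertex.

**Shape 3** — `<path>` rectangle, stroke `#ff0000` → engrave (S173, F2519). Machine vertices: (102.35,68.91) → (144.71,68.91) → (144.71,18.73) → (102.35,18.73) → (102.35,68.91). Closed: final G1 returns to the first vertex.

G21
G90
G0 X20.77 Y32.30
M3 S173
G1 X30.13 Y42.80 F2519
G1 X40.27 Y53.99
G1 X50.42 Y64.99
G1 X59.80 Y74.93
G1 X67.61 Y82.92
G1 X73.09 Y88.08
G1 X75.45 Y89.53
G1 X73.91 Y86.40
G0 X50.04 Y55.79
M3 S173
G1 X169.10 Y55.79 F2519
G1 X169.10 Y42.50
G1 X50.04 Y42.50
G1 X50.04 Y55.79
G0 X102.35 Y68.91
M3 S173
G1 X144.71 Y68.91 F2519
G1 X144.71 Y18.73
G1 X102.35 Y18.73
G1 X102.35 Y68.91
M5
G0 X0.00 Y0.00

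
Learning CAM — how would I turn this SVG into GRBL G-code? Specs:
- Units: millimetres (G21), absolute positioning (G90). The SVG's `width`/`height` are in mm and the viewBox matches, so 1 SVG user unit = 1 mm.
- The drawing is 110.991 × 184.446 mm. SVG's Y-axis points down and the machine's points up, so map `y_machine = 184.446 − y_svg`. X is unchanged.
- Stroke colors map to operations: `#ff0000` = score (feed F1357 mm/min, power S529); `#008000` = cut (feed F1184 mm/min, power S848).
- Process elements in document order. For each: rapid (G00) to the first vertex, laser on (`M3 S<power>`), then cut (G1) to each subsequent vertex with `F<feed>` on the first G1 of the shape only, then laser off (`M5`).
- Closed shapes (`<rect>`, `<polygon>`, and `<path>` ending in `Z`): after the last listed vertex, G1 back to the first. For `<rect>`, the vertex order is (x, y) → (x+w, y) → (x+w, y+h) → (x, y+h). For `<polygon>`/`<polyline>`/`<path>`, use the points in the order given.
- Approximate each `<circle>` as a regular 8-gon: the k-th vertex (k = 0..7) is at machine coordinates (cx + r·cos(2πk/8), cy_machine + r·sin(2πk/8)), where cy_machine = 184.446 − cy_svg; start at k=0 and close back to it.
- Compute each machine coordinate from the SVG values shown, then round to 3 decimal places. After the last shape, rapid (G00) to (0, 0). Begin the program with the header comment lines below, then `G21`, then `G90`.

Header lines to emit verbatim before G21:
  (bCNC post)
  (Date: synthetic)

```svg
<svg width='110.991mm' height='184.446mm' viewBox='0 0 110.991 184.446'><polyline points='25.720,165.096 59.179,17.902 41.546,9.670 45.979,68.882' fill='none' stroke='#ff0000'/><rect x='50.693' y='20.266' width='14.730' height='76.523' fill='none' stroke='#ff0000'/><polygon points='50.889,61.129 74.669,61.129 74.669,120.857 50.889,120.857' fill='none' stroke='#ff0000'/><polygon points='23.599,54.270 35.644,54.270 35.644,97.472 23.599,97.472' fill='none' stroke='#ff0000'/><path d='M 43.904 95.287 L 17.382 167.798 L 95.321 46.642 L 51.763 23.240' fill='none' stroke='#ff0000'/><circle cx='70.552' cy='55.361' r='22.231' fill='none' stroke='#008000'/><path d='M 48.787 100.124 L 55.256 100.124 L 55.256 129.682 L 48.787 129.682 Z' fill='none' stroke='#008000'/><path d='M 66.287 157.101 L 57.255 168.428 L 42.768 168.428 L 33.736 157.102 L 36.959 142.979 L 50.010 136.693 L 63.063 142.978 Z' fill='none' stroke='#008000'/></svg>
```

(bCNC post)
(Date: synthetic)
G21
G90
G00 X25.720 Y19.350
M3 S529
G1 X59.179 Y166.544 F1357
G1 X41.546 Y174.776
G1 X45.979 Y115.564
M5
G00 X50.693 Y164.180
M3 S529
G1 X65.423 Y164.180 F1357
G1 X65.423 Y87.657
G1 X50.693 Y87.657
G1 X50.693 Y164.180
M5
G00 X50.889 Y123.317
M3 S529
G1 X74.669 Y123.317 F1357
G1 X74.669 Y63.589
G1 X50.889 Y63.589
G1 X50.889 Y123.317
M5
G00 X23.599 Y130.176
M3 S529
G1 X35.644 Y130.176 F1357
G1 X35.644 Y86.974
G1 X23.599 Y86.974
G1 X23.599 Y130.176
M5
G00 X43.904 Y89.159
M3 S529
G1 X17.382 Y16.648 F1357
G1 X95.321 Y137.804
G1 X51.763 Y161.206
M5
G00 X92.783 Y129.085
M3 S848
G1 X86.272 Y144.805 F1184
G1 X70.552 Y151.316
G1 X54.832 Y144.805
G1 X48.321 Y129.085
G1 X54.832 Y113.365
G1 X70.552 Y106.854
G1 X86.272 Y113.365
G1 X92.783 Y129.085
M5
G00 X48.787 Y84.322
M3 S848
G1 X55.256 Y84.322 F1184
G1 X55.256 Y54.764
G1 X48.787 Y54.764
G1 X48.787 Y84.322
M5
G00 X66.287 Y27.345
M3 S848
G1 X57.255 Y16.018 F1184
G1 X42.768 Y16.018
G1 X33.736 Y27.344
G1 X36.959 Y41.467
G1 X50.010 Y47.753
G1 X63.063 Y41.468
G1 X66.287 Y27.345
M5
G00 X0.000 Y0.000

Since the viewBox matches the mm dimensions, user units are millimetres directly. The only transform is the Y-flip y_m = 184.446 − y_svg.

Shape 1 is a open polyline drawn with `<polyline>`. Its stroke #ff0000 means score at S529, F1357. After flipping Y the toolpath is (25.720,19.350) → (59.179,166.544) → (41.546,174.776) → (45.979,115.564).

Shape 2 is a rectangle drawn with `<rect>`. Its stroke #ff0000 means score at S529, F1357. After flipping Y the toolpath is (50.693,164.180) → (65.423,164.180) → (65.423,87.657) → (50.693,87.657) → (50.693,164.180), returning to the start.

Shape 3 is a rectangle drawn with `<polygon>`. Its stroke #ff0000 means score at S529, F1357. After flipping Y the toolpath is (50.889,123.317) → (74.669,123.317) → (74.669,63.589) → (50.889,63.589) → (50.889,123.317), returning to the start.

Shape 4 is a rectangle drawn with `<polygon>`. Its stroke #ff0000 means score at S529, F1357. After flipping Y the toolpath is (23.599,130.176) → (35.644,130.176) → (35.644,86.974) → (23.599,86.974) → (23.599,130.176), returning to the start.

Shape 5 is a open polyline drawn with `<path>`. Its stroke #ff0000 means score at S529, F1357. After flipping Y the toolpath is (43.904,89.159) → (17.382,16.648) → (95.321,137.804) → (51.763,161.206).

Shape 6 is a circle drawn with `<circle>`. Its stroke #008000 means cut at S848, F1184. After flipping Y the toolpath is (92.783,129.085) → (86.272,144.805) → (70.552,151.316) → (54.832,144.805) → (48.321,129.085) → (54.832,113.365) → (70.552,106.854) → (86.272,113.365) → (92.783,129.085), returning to the start.

Shape 7 is a rectangle drawn with `<path>`. Its stroke #008000 means cut at S848, F1184. After flipping Y the toolpath is (48.787,84.322) → (55.256,84.322) → (55.256,54.764) → (48.787,54.764) → (48.787,84.322), returning to the start.

Shape 8 is a regular polygon drawn with `<path>`. Its stroke #008000 means cut at S848, F1184. After flipping Y the toolpath is (66.287,27.345) → (57.255,16.018) → (42.768,16.018) → (33.736,27.344) → (36.959,41.467) → (50.010,47.753) → (63.063,41.468) → (66.287,27.345), returning to the start.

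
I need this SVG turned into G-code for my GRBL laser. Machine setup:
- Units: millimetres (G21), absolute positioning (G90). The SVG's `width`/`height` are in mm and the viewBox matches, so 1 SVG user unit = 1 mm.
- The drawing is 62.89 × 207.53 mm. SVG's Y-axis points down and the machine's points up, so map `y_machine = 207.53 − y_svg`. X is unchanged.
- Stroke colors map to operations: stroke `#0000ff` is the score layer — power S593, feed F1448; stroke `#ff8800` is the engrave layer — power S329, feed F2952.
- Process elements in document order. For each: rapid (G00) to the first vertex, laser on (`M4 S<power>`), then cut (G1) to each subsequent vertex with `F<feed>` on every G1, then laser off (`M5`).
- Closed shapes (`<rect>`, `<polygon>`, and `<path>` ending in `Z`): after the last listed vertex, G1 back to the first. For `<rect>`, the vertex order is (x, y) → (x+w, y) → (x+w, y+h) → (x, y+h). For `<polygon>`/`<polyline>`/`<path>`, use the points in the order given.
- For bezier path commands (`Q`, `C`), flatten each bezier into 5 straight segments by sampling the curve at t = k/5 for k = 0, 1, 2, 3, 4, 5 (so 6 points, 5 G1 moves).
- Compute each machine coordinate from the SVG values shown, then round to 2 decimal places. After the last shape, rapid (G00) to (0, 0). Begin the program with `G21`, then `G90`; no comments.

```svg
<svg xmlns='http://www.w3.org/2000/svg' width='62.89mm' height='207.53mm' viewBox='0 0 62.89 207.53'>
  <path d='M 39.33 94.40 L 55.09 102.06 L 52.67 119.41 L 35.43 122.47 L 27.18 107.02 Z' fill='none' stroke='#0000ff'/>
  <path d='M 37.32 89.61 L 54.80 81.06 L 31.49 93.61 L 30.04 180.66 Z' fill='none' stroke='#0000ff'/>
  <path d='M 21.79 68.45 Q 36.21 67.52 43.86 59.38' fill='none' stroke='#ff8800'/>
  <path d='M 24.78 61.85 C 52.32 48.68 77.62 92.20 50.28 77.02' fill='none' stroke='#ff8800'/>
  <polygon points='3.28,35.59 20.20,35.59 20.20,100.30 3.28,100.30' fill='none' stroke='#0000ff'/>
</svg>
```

viewBox `0 0 62.89 207.53` with mm width/height → 1 unit = 1 mm. Flip: y_m = 207.53 − y_svg.

**Shape 1** — `<path>` regular polygon, stroke `#0000ff` → score (S593, F1448). Machine vertices: (39.33,113.13) → (55.09,105.47) → (52.67,88.12) → (35.43,85.06) → (27.18,100.51) → (39.33,113.13). Closed: final G1 returns to the first vertex.

**Shape 2** — `<path>` closed polygon, stroke `#0000ff` → score (S593, F1448). Machine vertices: (37.32,117.92) → (54.80,126.47) → (31.49,113.92) → (30.04,26.87) → (37.32,117.92). Closed: final G1 returns to the first vertex.

**Shape 3** — `<path>` quadratic bezier, stroke `#ff8800` → engrave (S329, F2952). Control points (SVG): P0=(21.79,68.45), P1=(36.21,67.52), P2=(43.86,59.38); sampled at t=k/5. Machine vertices: (21.79,139.08) → (27.29,139.74) → (32.24,140.98) → (36.66,142.79) → (40.53,145.18) → (43.86,148.15). Open path.

**Shape 4** — `<path>` cubic bezier, stroke `#ff8800` → engrave (S329, F2952). Control points (SVG): P0=(24.78,61.85), P1=(52.32,48.68), P2=(77.62,92.20), P3=(50.28,77.02); sampled at t=k/5. Machine vertices: (24.78,145.68) → (40.63,147.70) → (53.53,141.66) → (61.05,133.09) → (60.77,127.52) → (50.28,130.51). Open path.

**Shape 5** — `<polygon>` rectangle, stroke `#0000ff` → score (S593, F1448). Machine vertices: (3.28,171.94) → (20.20,171.94) → (20.20,107.23) → (3.28,107.23) → (3.28,171.94). Closed: final G1 returns to the first vertex.

G21
G90
G00 X39.33 Y113.13
M4 S593
G1 X55.09 Y105.47 F1448
G1 X52.67 Y88.12 F1448
G1 X35.43 Y85.06 F1448
G1 X27.18 Y100.51 F1448
G1 X39.33 Y113.13 F1448
M5
G00 X37.32 Y117.92
M4 S593
G1 X54.80 Y126.47 F1448
G1 X31.49 Y113.92 F1448
G1 X30.04 Y26.87 F1448
G1 X37.32 Y117.92 F1448
M5
G00 X21.79 Y139.08
M4 S329
G1 X27.29 Y139.74 F2952
G1 X32.24 Y140.98 F2952
G1 X36.66 Y142.79 F2952
G1 X40.53 Y145.18 F2952
G1 X43.86 Y148.15 F2952
M5
G00 X24.78 Y145.68
M4 S329
G1 X40.63 Y147.70 F2952
G1 X53.53 Y141.66 F2952
G1 X61.05 Y133.09 F2952
G1 X60.77 Y127.52 F2952
G1 X50.28 Y130.51 F2952
M5
G00 X3.28 Y171.94
M4 S593
G1 X20.20 Y171.94 F1448
G1 X20.20 Y107.23 F1448
G1 X3.28 Y107.23 F1448
G1 X3.28 Y171.94 F1448
M5
G00 X0.00 Y0.00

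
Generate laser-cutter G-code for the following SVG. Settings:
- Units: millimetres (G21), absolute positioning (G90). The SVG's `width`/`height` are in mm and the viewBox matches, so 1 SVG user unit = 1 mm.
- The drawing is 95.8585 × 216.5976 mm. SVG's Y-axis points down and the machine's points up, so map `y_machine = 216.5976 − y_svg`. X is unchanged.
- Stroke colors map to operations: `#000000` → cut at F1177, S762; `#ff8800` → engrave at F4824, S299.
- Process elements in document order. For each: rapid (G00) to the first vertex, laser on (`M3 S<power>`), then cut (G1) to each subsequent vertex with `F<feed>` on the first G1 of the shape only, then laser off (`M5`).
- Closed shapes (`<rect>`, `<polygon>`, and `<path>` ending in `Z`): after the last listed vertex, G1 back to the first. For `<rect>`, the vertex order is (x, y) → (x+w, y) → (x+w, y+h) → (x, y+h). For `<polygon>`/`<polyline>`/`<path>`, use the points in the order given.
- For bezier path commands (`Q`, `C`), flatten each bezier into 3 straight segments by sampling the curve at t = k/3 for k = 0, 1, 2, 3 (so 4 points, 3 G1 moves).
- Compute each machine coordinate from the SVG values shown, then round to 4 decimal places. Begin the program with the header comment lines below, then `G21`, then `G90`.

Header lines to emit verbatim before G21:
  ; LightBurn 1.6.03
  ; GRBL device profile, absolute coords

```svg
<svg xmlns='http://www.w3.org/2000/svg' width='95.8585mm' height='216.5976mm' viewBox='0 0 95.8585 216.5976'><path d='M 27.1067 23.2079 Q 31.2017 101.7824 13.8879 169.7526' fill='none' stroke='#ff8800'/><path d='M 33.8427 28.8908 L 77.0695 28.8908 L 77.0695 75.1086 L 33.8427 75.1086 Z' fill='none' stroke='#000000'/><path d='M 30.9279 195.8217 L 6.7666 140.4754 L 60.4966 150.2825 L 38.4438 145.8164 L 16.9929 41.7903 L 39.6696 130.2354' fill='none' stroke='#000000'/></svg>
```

Since the viewBox matches the mm dimensions, user units are millimetres directly. The only transform is the Y-flip y_m = 216.5976 − y_svg.

Shape 1 is a quadratic bezier drawn with `<path>`. Its stroke #ff8800 means engrave at S299, F4824. After flipping Y the toolpath is (27.1067,193.3897) → (27.4579,142.1850) → (23.0517,93.3367) → (13.8879,46.8450).

Shape 2 is a rectangle drawn with `<path>`. Its stroke #000000 means cut at S762, F1177. After flipping Y the toolpath is (33.8427,187.7068) → (77.0695,187.7068) → (77.0695,141.4890) → (33.8427,141.4890) → (33.8427,187.7068), returning to the start.

Shape 3 is a open polyline drawn with `<path>`. Its stroke #000000 means cut at S762, F1177. After flipping Y the toolpath is (30.9279,20.7759) → (6.7666,76.1222) → (60.4966,66.3151) → (38.4438,70.7812) → (16.9929,174.8073) → (39.6696,86.3622).

; LightBurn 1.6.03
; GRBL device profile, absolute coords
G21
G90
G00 X27.1067 Y193.3897
M3 S299
G1 X27.4579 Y142.1850 F4824
G1 X23.0517 Y93.3367
G1 X13.8879 Y46.8450
M5
G00 X33.8427 Y187.7068
M3 S762
G1 X77.0695 Y187.7068 F1177
G1 X77.0695 Y141.4890
G1 X33.8427 Y141.4890
G1 X33.8427 Y187.7068
M5
G00 X30.9279 Y20.7759
M3 S762
G1 X6.7666 Y76.1222 F1177
G1 X60.4966 Y66.3151
G1 X38.4438 Y70.7812
G1 X16.9929 Y174.8073
G1 X39.6696 Y86.3622
M5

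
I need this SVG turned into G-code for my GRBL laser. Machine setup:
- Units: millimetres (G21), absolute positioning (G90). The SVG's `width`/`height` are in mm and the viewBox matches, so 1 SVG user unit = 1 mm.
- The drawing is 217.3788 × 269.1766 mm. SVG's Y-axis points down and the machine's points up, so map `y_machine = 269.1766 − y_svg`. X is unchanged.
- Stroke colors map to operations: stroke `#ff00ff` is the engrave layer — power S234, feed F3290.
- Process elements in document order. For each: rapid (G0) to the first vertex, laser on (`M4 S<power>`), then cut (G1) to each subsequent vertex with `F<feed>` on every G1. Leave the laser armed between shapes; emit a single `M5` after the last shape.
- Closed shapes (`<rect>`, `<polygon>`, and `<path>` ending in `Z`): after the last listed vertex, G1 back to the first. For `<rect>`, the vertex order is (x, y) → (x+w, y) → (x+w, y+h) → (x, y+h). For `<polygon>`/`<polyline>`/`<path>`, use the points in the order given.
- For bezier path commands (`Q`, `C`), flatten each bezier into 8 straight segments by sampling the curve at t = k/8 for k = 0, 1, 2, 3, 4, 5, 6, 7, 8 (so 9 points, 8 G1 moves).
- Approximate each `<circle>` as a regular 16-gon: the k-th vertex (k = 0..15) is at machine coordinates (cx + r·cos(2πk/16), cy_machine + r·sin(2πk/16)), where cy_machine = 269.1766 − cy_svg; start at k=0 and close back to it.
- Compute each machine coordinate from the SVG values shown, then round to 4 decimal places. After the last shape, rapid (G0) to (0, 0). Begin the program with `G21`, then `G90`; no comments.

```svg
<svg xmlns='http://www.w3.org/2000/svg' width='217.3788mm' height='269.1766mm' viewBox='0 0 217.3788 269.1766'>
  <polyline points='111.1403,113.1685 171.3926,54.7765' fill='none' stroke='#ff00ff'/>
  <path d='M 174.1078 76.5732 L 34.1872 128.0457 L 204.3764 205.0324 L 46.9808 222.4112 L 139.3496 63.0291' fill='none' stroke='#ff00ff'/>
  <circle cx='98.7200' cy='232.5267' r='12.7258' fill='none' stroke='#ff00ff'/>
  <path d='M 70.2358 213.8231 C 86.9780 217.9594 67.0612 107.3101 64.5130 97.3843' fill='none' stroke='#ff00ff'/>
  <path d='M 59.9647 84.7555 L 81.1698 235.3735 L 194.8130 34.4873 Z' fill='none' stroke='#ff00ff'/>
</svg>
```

G21
G90
G0 X111.1403 Y156.0081
M4 S234
G1 X171.3926 Y214.4001 F3290
G0 X174.1078 Y192.6034
M4 S234
G1 X34.1872 Y141.1309 F3290
G1 X204.3764 Y64.1442 F3290
G1 X46.9808 Y46.7654 F3290
G1 X139.3496 Y206.1475 F3290
G0 X111.4458 Y36.6499
M4 S234
G1 X110.4771 Y41.5199 F3290
G1 X107.7185 Y45.6484 F3290
G1 X103.5900 Y48.4070 F3290
G1 X98.7200 Y49.3757 F3290
G1 X93.8500 Y48.4070 F3290
G1 X89.7215 Y45.6484 F3290
G1 X86.9629 Y41.5199 F3290
G1 X85.9942 Y36.6499 F3290
G1 X86.9629 Y31.7799 F3290
G1 X89.7215 Y27.6514 F3290
G1 X93.8500 Y24.8928 F3290
G1 X98.7200 Y23.9241 F3290
G1 X103.5900 Y24.8928 F3290
G1 X107.7185 Y27.6514 F3290
G1 X110.4771 Y31.7799 F3290
G1 X111.4458 Y36.6499 F3290
G0 X70.2358 Y55.3535
M4 S234
G1 X74.9013 Y58.7620 F3290
G1 X76.7631 Y70.4062 F3290
G1 X76.4544 Y87.7606 F3290
G1 X74.6083 Y108.2996 F3290
G1 X71.8580 Y129.4978 F3290
G1 X68.8366 Y148.8296 F3290
G1 X66.1772 Y163.7696 F3290
G1 X64.5130 Y171.7923 F3290
G0 X59.9647 Y184.4211
M4 S234
G1 X81.1698 Y33.8031 F3290
G1 X194.8130 Y234.6893 F3290
G1 X59.9647 Y184.4211 F3290
M5
G0 X0.0000 Y0.0000

1 u = 1 mm; y_m = 269.1766 − y.

[1] `<polyline>` line segment, #ff00ff→engrave S234 F3290: (111.1403,156.0081) → (171.3926,214.4001)

[2] `<path>` open polyline, #ff00ff→engrave S234 F3290: (174.1078,192.6034) → (34.1872,141.1309) → (204.3764,64.1442) → (46.9808,46.7654) → (139.3496,206.1475)

[3] `<circle>` circle, #ff00ff→engrave S234 F3290: (111.4458,36.6499) → (110.4771,41.5199) → (107.7185,45.6484) → (103.5900,48.4070) → (98.7200,49.3757) → (93.8500,48.4070) → (89.7215,45.6484) → (86.9629,41.5199) → (85.9942,36.6499) → (86.9629,31.7799) → (89.7215,27.6514) → (93.8500,24.8928) → (98.7200,23.9241) → (103.5900,24.8928) → (107.7185,27.6514) → (110.4771,31.7799) → (111.4458,36.6499) (closed)

[4] `<path>` cubic bezier, #ff00ff→engrave S234 F3290: (70.2358,55.3535) → (74.9013,58.7620) → (76.7631,70.4062) → (76.4544,87.7606) → (74.6083,108.2996) → (71.8580,129.4978) → (68.8366,148.8296) → (66.1772,163.7696) → (64.5130,171.7923)

[5] `<path>` closed polygon, #ff00ff→engrave S234 F3290: (59.9647,184.4211) → (81.1698,33.8031) → (194.8130,234.6893) → (59.9647,184.4211) (closed)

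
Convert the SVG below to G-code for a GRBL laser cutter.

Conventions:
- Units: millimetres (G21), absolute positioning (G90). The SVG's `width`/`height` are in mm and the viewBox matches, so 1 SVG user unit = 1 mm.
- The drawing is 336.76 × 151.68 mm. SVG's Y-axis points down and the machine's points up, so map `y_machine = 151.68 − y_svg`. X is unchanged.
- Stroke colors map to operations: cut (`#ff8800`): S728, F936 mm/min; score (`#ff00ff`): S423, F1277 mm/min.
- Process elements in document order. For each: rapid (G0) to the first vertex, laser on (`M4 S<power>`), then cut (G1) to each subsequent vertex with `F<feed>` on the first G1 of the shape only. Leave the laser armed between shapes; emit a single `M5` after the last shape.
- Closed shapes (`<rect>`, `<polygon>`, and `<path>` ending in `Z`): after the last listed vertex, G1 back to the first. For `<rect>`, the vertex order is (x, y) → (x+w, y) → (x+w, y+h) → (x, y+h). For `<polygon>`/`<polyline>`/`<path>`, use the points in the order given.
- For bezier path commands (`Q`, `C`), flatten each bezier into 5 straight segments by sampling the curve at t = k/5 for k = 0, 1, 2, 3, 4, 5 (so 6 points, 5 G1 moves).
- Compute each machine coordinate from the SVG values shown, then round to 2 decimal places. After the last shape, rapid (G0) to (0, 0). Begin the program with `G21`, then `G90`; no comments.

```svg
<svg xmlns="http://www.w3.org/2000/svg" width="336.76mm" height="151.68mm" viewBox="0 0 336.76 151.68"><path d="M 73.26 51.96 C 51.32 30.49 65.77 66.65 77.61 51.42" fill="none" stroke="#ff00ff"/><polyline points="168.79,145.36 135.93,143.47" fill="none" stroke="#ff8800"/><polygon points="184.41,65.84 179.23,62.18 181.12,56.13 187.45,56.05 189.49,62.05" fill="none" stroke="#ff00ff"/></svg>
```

G21
G90
G0 X73.26 Y99.72
M4 S423
G1 X64.15 Y106.56 F1277
G1 X61.90 Y104.80
G1 X64.65 Y99.67
G1 X70.50 Y96.42
G1 X77.61 Y100.26
G0 X168.79 Y6.32
M4 S728
G1 X135.93 Y8.21 F936
G0 X184.41 Y85.84
M4 S423
G1 X179.23 Y89.50 F1277
G1 X181.12 Y95.55
G1 X187.45 Y95.63
G1 X189.49 Y89.63
G1 X184.41 Y85.84
M5
G0 X0.00 Y0.00

Since the viewBox matches the mm dimensions, user units are millimetres directly. The only transform is the Y-flip y_m = 151.68 − y_svg.

Shape 1 is a cubic bezier drawn with `<path>`. Its stroke #ff00ff means score at S423, F1277. After flipping Y the toolpath is (73.26,99.72) → (64.15,106.56) → (61.90,104.80) → (64.65,99.67) → (70.50,96.42) → (77.61,100.26).

Shape 2 is a line segment drawn with `<polyline>`. Its stroke #ff8800 means cut at S728, F936. After flipping Y the toolpath is (168.79,6.32) → (135.93,8.21).

Shape 3 is a regular polygon drawn with `<polygon>`. Its stroke #ff00ff means score at S423, F1277. After flipping Y the toolpath is (184.41,85.84) → (179.23,89.50) → (181.12,95.55) → (187.45,95.63) → (189.49,89.63) → (184.41,85.84), returning to the start.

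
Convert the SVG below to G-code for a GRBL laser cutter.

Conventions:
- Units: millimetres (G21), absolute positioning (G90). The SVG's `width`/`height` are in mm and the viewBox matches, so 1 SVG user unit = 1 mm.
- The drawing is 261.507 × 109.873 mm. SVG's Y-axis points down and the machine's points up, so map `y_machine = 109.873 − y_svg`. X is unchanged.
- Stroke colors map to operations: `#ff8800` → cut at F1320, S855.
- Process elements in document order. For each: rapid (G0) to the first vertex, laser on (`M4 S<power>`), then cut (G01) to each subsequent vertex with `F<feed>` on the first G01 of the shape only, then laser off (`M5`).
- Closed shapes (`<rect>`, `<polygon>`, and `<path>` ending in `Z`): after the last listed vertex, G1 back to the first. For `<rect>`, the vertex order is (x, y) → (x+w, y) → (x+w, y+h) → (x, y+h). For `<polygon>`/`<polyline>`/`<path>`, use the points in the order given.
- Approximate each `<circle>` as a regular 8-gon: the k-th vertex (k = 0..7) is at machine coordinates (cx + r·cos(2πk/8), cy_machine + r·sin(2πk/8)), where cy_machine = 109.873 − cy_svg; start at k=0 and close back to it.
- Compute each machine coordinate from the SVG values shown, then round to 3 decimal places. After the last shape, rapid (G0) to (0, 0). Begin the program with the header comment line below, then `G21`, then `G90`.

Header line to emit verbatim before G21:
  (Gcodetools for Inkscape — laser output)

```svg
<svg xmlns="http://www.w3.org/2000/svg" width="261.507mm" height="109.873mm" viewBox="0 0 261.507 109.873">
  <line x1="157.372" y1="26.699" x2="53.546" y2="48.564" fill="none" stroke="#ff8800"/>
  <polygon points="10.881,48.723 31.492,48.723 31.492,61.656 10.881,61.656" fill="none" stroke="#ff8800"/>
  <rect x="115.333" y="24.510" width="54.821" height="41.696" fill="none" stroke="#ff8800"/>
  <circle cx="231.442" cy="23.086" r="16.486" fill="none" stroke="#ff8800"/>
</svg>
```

(Gcodetools for Inkscape — laser output)
G21
G90
G0 X157.372 Y83.174
M4 S855
G01 X53.546 Y61.309 F1320
M5
G0 X10.881 Y61.150
M4 S855
G01 X31.492 Y61.150 F1320
G01 X31.492 Y48.217
G01 X10.881 Y48.217
G01 X10.881 Y61.150
M5
G0 X115.333 Y85.363
M4 S855
G01 X170.154 Y85.363 F1320
G01 X170.154 Y43.667
G01 X115.333 Y43.667
G01 X115.333 Y85.363
M5
G0 X247.928 Y86.787
M4 S855
G01 X243.099 Y98.444 F1320
G01 X231.442 Y103.273
G01 X219.785 Y98.444
G01 X214.956 Y86.787
G01 X219.785 Y75.130
G01 X231.442 Y70.301
G01 X243.099 Y75.130
G01 X247.928 Y86.787
M5
G0 X0.000 Y0.000

Since the viewBox matches the mm dimensions, user units are millimetres directly. The only transform is the Y-flip y_m = 109.873 − y_svg.

Shape 1 is a line segment drawn with `<line>`. Its stroke #ff8800 means cut at S855, F1320. After flipping Y the toolpath is (157.372,83.174) → (53.546,61.309).

Shape 2 is a rectangle drawn with `<polygon>`. Its stroke #ff8800 means cut at S855, F1320. After flipping Y the toolpath is (10.881,61.150) → (31.492,61.150) → (31.492,48.217) → (10.881,48.217) → (10.881,61.150), returning to the start.

Shape 3 is a rectangle drawn with `<rect>`. Its stroke #ff8800 means cut at S855, F1320. After flipping Y the toolpath is (115.333,85.363) → (170.154,85.363) → (170.154,43.667) → (115.333,43.667) → (115.333,85.363), returning to the start.

Shape 4 is a circle drawn with `<circle>`. Its stroke #ff8800 means cut at S855, F1320. After flipping Y the toolpath is (247.928,86.787) → (243.099,98.444) → (231.442,103.273) → (219.785,98.444) → (214.956,86.787) → (219.785,75.130) → (231.442,70.301) → (243.099,75.130) → (247.928,86.787), returning to the start.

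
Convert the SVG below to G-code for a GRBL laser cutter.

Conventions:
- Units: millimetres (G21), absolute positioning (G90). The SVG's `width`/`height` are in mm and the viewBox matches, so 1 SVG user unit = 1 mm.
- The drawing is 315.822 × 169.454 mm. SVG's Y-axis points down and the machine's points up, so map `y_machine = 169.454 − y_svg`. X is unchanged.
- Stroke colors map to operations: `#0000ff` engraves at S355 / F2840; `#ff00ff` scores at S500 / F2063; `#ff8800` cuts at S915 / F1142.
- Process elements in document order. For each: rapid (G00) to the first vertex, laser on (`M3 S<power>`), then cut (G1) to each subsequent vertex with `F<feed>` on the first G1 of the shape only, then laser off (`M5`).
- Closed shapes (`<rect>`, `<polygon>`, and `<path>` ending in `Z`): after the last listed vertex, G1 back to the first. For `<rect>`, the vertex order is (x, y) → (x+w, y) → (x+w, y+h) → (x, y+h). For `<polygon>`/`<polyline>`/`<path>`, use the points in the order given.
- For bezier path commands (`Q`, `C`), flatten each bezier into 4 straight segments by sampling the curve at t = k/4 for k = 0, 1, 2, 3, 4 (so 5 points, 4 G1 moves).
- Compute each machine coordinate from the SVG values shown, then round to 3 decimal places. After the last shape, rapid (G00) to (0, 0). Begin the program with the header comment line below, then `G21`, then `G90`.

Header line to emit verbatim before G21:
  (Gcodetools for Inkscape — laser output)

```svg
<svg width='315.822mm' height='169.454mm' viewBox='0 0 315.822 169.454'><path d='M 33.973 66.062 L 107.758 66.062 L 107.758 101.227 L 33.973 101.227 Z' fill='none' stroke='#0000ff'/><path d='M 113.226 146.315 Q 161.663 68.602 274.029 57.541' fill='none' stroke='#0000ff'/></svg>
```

1 u = 1 mm; y_m = 169.454 − y.

[1] `<path>` rectangle, #0000ff→engrave S355 F2840: (33.973,103.392) → (107.758,103.392) → (107.758,68.227) → (33.973,68.227) → (33.973,103.392) (closed)

[2] `<path>` quadratic bezier, #0000ff→engrave S355 F2840: (113.226,23.139) → (141.440,57.830) → (177.645,84.189) → (221.842,102.217) → (274.029,111.913)

(Gcodetools for Inkscape — laser output)
G21
G90
G00 X33.973 Y103.392
M3 S355
G1 X107.758 Y103.392 F2840
G1 X107.758 Y68.227
G1 X33.973 Y68.227
G1 X33.973 Y103.392
M5
G00 X113.226 Y23.139
M3 S355
G1 X141.440 Y57.830 F2840
G1 X177.645 Y84.189
G1 X221.842 Y102.217
G1 X274.029 Y111.913
M5
G00 X0.000 Y0.000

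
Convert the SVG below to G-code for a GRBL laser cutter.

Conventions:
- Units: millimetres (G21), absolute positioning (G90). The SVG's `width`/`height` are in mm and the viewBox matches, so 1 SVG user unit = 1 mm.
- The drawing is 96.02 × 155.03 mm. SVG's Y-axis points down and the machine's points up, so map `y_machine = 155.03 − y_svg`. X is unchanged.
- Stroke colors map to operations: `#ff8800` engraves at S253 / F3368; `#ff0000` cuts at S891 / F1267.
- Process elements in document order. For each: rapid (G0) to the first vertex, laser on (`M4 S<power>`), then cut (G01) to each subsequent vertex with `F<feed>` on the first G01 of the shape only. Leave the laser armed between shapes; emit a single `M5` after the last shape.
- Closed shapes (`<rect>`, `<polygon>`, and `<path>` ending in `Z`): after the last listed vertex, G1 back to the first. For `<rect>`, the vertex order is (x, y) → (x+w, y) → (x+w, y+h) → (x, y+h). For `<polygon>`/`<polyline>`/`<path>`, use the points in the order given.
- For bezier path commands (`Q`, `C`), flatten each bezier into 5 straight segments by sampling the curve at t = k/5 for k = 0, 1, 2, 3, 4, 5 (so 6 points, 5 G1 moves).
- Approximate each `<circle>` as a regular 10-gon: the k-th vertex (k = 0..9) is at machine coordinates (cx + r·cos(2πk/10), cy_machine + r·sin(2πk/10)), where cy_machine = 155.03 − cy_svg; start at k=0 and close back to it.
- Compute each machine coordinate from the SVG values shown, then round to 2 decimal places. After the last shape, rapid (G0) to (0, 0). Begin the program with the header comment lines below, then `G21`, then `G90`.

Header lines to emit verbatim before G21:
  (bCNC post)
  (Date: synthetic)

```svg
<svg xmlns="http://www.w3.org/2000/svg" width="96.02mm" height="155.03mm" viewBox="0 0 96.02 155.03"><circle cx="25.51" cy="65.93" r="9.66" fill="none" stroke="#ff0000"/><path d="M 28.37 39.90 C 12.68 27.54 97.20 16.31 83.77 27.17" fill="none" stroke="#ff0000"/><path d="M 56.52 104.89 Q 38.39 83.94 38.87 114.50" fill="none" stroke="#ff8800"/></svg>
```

(bCNC post)
(Date: synthetic)
G21
G90
G0 X35.17 Y89.10
M4 S891
G01 X33.33 Y94.78 F1267
G01 X28.50 Y98.29
G01 X22.52 Y98.29
G01 X17.69 Y94.78
G01 X15.85 Y89.10
G01 X17.69 Y83.42
G01 X22.52 Y79.91
G01 X28.50 Y79.91
G01 X33.33 Y83.42
G01 X35.17 Y89.10
G0 X28.37 Y115.13
M4 S891
G01 X29.40 Y122.24 F1267
G01 X44.96 Y128.08
G01 X65.55 Y131.63
G01 X81.66 Y131.89
G01 X83.77 Y127.86
G0 X56.52 Y50.14
M4 S253
G01 X50.01 Y56.46 F3368
G01 X44.99 Y58.66
G01 X41.46 Y56.74
G01 X39.42 Y50.69
G01 X38.87 Y40.53
M5
G0 X0.00 Y0.00

viewBox `0 0 96.02 155.03` with mm width/height → 1 unit = 1 mm. Flip: y_m = 155.03 − y_svg.

**Shape 1** — `<circle>` circle, stroke `#ff0000` → cut (S891, F1267). Machine vertices: (35.17,89.10) → (33.33,94.78) → (28.50,98.29) → (22.52,98.29) → (17.69,94.78) → (15.85,89.10) → (17.69,83.42) → (22.52,79.91) → (28.50,79.91) → (33.33,83.42) → (35.17,89.10). Closed: final G1 returns to the first vertex.

**Shape 2** — `<path>` cubic bezier, stroke `#ff0000` → cut (S891, F1267). Control points (SVG): P0=(28.37,39.90), P1=(12.68,27.54), P2=(97.20,16.31), P3=(83.77,27.17); sampled at t=k/5. Machine vertices: (28.37,115.13) → (29.40,122.24) → (44.96,128.08) → (65.55,131.63) → (81.66,131.89) → (83.77,127.86). Open path.

**Shape 3** — `<path>` quadratic bezier, stroke `#ff8800` → engrave (S253, F3368). Control points (SVG): P0=(56.52,104.89), P1=(38.39,83.94), P2=(38.87,114.50); sampled at t=k/5. Machine vertices: (56.52,50.14) → (50.01,56.46) → (44.99,58.66) → (41.46,56.74) → (39.42,50.69) → (38.87,40.53). Open path.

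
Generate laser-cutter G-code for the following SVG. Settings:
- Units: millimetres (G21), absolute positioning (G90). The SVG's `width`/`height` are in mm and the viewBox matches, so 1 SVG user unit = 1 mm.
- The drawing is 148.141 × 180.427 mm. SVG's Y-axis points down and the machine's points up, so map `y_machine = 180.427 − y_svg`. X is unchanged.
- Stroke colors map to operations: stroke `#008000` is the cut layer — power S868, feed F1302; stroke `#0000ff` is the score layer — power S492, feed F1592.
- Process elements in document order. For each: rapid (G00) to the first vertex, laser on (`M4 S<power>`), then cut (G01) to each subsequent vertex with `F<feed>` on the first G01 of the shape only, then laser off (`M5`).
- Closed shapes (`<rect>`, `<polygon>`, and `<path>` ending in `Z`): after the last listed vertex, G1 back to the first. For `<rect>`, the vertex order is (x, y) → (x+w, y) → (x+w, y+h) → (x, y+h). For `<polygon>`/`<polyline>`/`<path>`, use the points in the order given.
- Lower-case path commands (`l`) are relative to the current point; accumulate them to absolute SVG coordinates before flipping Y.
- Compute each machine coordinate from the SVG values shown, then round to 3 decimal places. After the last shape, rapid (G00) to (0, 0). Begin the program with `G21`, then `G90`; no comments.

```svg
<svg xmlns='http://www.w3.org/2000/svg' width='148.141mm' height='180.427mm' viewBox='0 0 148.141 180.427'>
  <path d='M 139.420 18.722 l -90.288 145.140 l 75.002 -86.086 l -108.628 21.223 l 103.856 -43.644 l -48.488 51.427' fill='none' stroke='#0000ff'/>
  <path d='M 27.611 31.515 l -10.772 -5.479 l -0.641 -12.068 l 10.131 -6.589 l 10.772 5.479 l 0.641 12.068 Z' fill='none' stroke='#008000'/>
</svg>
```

viewBox `0 0 148.141 180.427` with mm width/height → 1 unit = 1 mm. Flip: y_m = 180.427 − y_svg.

**Shape 1** — `<path>` open polyline, stroke `#0000ff` → score (S492, F1592). Machine vertices: (139.420,161.705) → (49.132,16.565) → (124.134,102.651) → (15.506,81.428) → (119.362,125.072) → (70.874,73.645). Open path.

**Shape 2** — `<path>` regular polygon, stroke `#008000` → cut (S868, F1302). Machine vertices: (27.611,148.912) → (16.839,154.391) → (16.198,166.459) → (26.329,173.048) → (37.101,167.569) → (37.742,155.501) → (27.611,148.912). Closed: final G1 returns to the first vertex.

G21
G90
G00 X139.420 Y161.705
M4 S492
G01 X49.132 Y16.565 F1592
G01 X124.134 Y102.651
G01 X15.506 Y81.428
G01 X119.362 Y125.072
G01 X70.874 Y73.645
M5
G00 X27.611 Y148.912
M4 S868
G01 X16.839 Y154.391 F1302
G01 X16.198 Y166.459
G01 X26.329 Y173.048
G01 X37.101 Y167.569
G01 X37.742 Y155.501
G01 X27.611 Y148.912
M5
G00 X0.000 Y0.000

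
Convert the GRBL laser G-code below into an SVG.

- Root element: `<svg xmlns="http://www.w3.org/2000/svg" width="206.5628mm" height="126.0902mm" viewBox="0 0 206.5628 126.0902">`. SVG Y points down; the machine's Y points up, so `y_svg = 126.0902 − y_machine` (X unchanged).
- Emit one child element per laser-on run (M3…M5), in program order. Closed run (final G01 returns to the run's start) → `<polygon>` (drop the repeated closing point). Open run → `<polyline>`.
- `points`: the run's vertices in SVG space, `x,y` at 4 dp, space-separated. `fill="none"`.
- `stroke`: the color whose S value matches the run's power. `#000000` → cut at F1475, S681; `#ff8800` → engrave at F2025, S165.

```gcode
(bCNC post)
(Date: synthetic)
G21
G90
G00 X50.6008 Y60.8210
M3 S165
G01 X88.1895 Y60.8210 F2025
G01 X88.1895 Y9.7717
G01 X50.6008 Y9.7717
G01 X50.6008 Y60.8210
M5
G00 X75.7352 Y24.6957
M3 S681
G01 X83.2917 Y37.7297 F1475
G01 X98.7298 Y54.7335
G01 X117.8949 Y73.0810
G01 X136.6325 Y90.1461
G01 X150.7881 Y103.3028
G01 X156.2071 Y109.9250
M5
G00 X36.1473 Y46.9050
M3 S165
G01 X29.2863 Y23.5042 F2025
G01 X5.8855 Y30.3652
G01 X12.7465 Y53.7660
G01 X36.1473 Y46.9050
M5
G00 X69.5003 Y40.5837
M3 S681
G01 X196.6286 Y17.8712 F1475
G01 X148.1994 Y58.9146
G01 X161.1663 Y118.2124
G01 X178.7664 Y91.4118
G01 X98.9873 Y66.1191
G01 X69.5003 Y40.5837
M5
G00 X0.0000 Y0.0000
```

y_svg = 126.0902 − y_m.

[1] S165→`#ff8800` (engrave); closed run; points: 50.6008,65.2692 88.1895,65.2692 88.1895,116.3185 50.6008,116.3185

[2] S681→`#000000` (cut); open run; points: 75.7352,101.3945 83.2917,88.3605 98.7298,71.3567 117.8949,53.0092 136.6325,35.9441 150.7881,22.7874 156.2071,16.1652

[3] S165→`#ff8800` (engrave); closed run; points: 36.1473,79.1852 29.2863,102.5860 5.8855,95.7250 12.7465,72.3242

[4] S681→`#000000` (cut); closed run; points: 69.5003,85.5065 196.6286,108.2190 148.1994,67.1756 161.1663,7.8778 178.7664,34.6784 98.9873,59.9711

<svg xmlns="http://www.w3.org/2000/svg" width="206.5628mm" height="126.0902mm" viewBox="0 0 206.5628 126.0902">
  <polygon points="50.6008,65.2692 88.1895,65.2692 88.1895,116.3185 50.6008,116.3185" fill="none" stroke="#ff8800"/>
  <polyline points="75.7352,101.3945 83.2917,88.3605 98.7298,71.3567 117.8949,53.0092 136.6325,35.9441 150.7881,22.7874 156.2071,16.1652" fill="none" stroke="#000000"/>
  <polygon points="36.1473,79.1852 29.2863,102.5860 5.8855,95.7250 12.7465,72.3242" fill="none" stroke="#ff8800"/>
  <polygon points="69.5003,85.5065 196.6286,108.2190 148.1994,67.1756 161.1663,7.8778 178.7664,34.6784 98.9873,59.9711" fill="none" stroke="#000000"/>
</svg>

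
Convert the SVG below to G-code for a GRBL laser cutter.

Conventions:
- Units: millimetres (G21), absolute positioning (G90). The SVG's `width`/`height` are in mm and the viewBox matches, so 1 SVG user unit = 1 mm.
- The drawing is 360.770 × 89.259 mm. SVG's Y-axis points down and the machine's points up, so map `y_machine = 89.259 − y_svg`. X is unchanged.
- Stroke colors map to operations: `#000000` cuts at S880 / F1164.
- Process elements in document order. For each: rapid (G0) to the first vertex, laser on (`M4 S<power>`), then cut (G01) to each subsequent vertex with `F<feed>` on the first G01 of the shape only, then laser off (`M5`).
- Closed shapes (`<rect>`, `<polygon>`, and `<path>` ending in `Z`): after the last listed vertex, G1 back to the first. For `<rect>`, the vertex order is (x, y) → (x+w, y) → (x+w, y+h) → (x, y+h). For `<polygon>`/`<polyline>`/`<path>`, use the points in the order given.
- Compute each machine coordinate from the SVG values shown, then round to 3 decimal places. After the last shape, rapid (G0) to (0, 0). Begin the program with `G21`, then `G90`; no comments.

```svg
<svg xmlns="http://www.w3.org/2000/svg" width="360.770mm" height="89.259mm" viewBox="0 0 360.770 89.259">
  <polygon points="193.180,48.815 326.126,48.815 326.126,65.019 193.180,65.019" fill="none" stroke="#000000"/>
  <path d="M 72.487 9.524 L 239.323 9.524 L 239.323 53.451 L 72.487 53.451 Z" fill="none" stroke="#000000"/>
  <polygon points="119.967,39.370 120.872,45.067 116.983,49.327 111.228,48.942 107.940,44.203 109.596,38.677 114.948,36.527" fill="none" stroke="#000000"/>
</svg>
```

viewBox `0 0 360.770 89.259` with mm width/height → 1 unit = 1 mm. Flip: y_m = 89.259 − y_svg.

**Shape 1** — `<polygon>` rectangle, stroke `#000000` → cut (S880, F1164). Machine vertices: (193.180,40.444) → (326.126,40.444) → (326.126,24.240) → (193.180,24.240) → (193.180,40.444). Closed: final G1 returns to the first vertex.

**Shape 2** — `<path>` rectangle, stroke `#000000` → cut (S880, F1164). Machine vertices: (72.487,79.735) → (239.323,79.735) → (239.323,35.808) → (72.487,35.808) → (72.487,79.735). Closed: final G1 returns to the first vertex.

**Shape 3** — `<polygon>` regular polygon, stroke `#000000` → cut (S880, F1164). Machine vertices: (119.967,49.889) → (120.872,44.192) → (116.983,39.932) → (111.228,40.317) → (107.940,45.056) → (109.596,50.582) → (114.948,52.732) → (119.967,49.889). Closed: final G1 returns to the first vertex.

G21
G90
G0 X193.180 Y40.444
M4 S880
G01 X326.126 Y40.444 F1164
G01 X326.126 Y24.240
G01 X193.180 Y24.240
G01 X193.180 Y40.444
M5
G0 X72.487 Y79.735
M4 S880
G01 X239.323 Y79.735 F1164
G01 X239.323 Y35.808
G01 X72.487 Y35.808
G01 X72.487 Y79.735
M5
G0 X119.967 Y49.889
M4 S880
G01 X120.872 Y44.192 F1164
G01 X116.983 Y39.932
G01 X111.228 Y40.317
G01 X107.940 Y45.056
G01 X109.596 Y50.582
G01 X114.948 Y52.732
G01 X119.967 Y49.889
M5
G0 X0.000 Y0.000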